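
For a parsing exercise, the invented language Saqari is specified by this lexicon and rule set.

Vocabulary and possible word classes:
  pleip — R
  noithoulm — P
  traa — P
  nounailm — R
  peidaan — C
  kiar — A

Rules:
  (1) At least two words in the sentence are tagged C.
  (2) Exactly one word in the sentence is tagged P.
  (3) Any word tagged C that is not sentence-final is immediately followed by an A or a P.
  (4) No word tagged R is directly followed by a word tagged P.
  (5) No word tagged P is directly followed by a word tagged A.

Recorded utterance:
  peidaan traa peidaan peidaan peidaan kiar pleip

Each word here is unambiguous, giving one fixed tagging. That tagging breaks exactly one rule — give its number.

3

Fixed tagging: C P C C C A R.
Checking each rule: R1 holds, R2 holds, R3 violated, R4 holds, R5 holds.
Only rule 3 fails.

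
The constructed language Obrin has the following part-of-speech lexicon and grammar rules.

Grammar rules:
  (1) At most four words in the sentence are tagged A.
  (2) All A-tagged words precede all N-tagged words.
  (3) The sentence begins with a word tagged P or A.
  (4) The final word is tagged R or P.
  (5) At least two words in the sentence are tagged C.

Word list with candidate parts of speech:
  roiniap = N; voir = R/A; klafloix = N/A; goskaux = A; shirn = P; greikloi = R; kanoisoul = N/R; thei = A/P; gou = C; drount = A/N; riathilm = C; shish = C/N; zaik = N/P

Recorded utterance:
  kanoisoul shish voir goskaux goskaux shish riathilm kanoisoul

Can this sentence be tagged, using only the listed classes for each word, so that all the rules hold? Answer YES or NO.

Candidates per position — 1:kanoisoul {N,R}; 2:shish {C,N}; 3:voir {R,A}; 4:goskaux {A}; 5:goskaux {A}; 6:shish {C,N}; 7:riathilm {C}; 8:kanoisoul {N,R}.
Rule 3 cannot be satisfied by any choice of tags from the lexicon.
So there is no consistent tagging.

NO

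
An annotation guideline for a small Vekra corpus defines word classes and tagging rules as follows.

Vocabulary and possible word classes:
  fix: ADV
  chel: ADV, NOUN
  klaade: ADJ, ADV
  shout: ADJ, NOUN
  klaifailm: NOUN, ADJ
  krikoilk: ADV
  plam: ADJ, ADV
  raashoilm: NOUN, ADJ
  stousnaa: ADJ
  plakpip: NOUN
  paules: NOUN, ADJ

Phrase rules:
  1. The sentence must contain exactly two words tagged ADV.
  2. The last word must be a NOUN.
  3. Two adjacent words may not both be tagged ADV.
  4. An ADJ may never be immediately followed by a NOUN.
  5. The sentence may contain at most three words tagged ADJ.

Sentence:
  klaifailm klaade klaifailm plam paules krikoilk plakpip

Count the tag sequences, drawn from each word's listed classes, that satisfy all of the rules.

Candidates per position — 1:klaifailm {NOUN,ADJ}; 2:klaade {ADJ,ADV}; 3:klaifailm {NOUN,ADJ}; 4:plam {ADJ,ADV}; 5:paules {NOUN,ADJ}; 6:krikoilk {ADV}; 7:plakpip {NOUN}.
There are 32 candidate sequences in total.
Checking each against the rules leaves 6 sequences.
Count = 6.

6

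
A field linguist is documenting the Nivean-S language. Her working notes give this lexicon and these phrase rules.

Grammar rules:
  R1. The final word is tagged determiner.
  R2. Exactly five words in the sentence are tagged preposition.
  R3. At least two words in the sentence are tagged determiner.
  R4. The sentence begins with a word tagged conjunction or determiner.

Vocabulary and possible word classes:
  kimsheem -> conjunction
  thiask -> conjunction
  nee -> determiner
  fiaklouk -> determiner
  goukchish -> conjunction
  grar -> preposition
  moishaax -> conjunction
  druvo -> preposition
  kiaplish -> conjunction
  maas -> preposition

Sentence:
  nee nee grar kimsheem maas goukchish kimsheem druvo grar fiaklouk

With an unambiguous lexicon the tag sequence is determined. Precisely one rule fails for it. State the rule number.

2

Fixed tagging: determiner determiner preposition conjunction preposition conjunction conjunction preposition preposition determiner.
Applying the rules: R1 holds, R2 violated, R3 holds, R4 holds.
Only rule 2 fails.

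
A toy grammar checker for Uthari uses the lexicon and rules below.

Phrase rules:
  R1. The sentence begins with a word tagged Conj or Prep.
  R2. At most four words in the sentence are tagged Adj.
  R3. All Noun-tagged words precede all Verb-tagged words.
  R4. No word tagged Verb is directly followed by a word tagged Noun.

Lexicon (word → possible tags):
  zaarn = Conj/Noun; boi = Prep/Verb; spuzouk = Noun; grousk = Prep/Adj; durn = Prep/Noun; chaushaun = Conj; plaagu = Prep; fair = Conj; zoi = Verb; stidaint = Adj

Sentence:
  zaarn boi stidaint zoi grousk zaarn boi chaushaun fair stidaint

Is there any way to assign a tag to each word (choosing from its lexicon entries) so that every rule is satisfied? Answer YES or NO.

YES

Candidates per position — 1:zaarn {Conj,Noun}; 2:boi {Prep,Verb}; 3:stidaint {Adj}; 4:zoi {Verb}; 5:grousk {Prep,Adj}; 6:zaarn {Conj,Noun}; 7:boi {Prep,Verb}; 8:chaushaun {Conj}; 9:fair {Conj}; 10:stidaint {Adj}.
One satisfying assignment: Conj Verb Adj Verb Prep Conj Prep Conj Conj Adj.
Rule-by-rule: rule 1 holds; rule 2 holds; rule 3 holds; rule 4 holds.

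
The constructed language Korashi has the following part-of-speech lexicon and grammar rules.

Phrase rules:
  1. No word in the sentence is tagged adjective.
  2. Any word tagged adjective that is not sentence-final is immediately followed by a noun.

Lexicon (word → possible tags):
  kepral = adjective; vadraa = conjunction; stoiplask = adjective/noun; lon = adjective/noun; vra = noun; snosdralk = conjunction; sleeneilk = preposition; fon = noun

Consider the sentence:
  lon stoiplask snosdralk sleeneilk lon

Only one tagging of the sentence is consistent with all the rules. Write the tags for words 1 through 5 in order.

noun noun conjunction preposition noun

Candidates per position — 1:lon {adjective,noun}; 2:stoiplask {adjective,noun}; 3:snosdralk {conjunction}; 4:sleeneilk {preposition}; 5:lon {adjective,noun}.
Position 1: tagging it adjective would leave rule 1 unsatisfiable, so it must be noun.
Position 2: tagging it adjective would leave rule 1 unsatisfiable, so it must be noun.
Position 5: tagging it adjective would leave rule 1 unsatisfiable, so it must be noun.
So the tagging must be: noun noun conjunction preposition noun.
Checking: rule 1 satisfied; rule 2 satisfied.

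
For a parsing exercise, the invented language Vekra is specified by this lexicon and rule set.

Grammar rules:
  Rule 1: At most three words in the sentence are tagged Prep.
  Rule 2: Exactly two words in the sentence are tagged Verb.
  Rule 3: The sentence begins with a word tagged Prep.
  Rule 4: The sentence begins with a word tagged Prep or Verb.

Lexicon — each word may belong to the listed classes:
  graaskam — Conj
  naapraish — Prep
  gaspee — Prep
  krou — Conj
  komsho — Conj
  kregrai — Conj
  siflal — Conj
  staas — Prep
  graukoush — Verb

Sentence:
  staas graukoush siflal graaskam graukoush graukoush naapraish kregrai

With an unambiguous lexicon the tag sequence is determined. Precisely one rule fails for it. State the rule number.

Fixed tagging: Prep Verb Conj Conj Verb Verb Prep Conj.
Applying the rules: R1 ok, R2 fails, R3 ok, R4 ok.
Only rule 2 fails.

2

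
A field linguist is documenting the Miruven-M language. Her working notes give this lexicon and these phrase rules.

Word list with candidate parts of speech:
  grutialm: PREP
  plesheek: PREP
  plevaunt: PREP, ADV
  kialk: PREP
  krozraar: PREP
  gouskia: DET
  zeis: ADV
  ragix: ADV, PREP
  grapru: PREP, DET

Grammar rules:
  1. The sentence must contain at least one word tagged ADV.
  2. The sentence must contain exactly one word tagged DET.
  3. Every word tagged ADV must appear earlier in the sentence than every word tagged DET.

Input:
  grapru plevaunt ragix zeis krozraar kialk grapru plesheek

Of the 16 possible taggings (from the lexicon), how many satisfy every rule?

4

Candidates per position — 1:grapru {PREP,DET}; 2:plevaunt {PREP,ADV}; 3:ragix {ADV,PREP}; 4:zeis {ADV}; 5:krozraar {PREP}; 6:kialk {PREP}; 7:grapru {PREP,DET}; 8:plesheek {PREP}.
There are 16 candidate sequences in total.
The sequences that satisfy every rule: PREP PREP ADV ADV PREP PREP DET PREP; PREP PREP PREP ADV PREP PREP DET PREP; PREP ADV ADV ADV PREP PREP DET PREP; PREP ADV PREP ADV PREP PREP DET PREP.
Count = 4.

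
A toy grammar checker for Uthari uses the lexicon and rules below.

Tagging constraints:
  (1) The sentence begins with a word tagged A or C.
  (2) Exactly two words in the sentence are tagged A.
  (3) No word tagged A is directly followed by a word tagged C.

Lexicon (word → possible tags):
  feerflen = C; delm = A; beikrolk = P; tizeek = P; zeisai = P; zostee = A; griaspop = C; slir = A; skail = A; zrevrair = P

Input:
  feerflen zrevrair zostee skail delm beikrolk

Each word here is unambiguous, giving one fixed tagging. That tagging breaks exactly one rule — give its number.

2

Fixed tagging: C P A A A P.
Rule check: R1 ✓, R2 ✗, R3 ✓.
Only rule 2 fails.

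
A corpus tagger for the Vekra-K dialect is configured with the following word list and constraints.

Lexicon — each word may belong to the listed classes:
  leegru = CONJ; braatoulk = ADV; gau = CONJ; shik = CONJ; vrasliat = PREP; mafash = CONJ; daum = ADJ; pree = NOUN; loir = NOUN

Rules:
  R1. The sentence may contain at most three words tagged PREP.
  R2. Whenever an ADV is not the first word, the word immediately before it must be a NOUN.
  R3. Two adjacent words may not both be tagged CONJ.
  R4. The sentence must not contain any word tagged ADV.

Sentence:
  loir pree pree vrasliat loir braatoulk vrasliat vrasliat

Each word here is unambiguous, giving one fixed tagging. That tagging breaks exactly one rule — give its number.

4

Fixed tagging: NOUN NOUN NOUN PREP NOUN ADV PREP PREP.
Applying the rules: R1 holds, R2 holds, R3 holds, R4 violated.
Only rule 4 fails.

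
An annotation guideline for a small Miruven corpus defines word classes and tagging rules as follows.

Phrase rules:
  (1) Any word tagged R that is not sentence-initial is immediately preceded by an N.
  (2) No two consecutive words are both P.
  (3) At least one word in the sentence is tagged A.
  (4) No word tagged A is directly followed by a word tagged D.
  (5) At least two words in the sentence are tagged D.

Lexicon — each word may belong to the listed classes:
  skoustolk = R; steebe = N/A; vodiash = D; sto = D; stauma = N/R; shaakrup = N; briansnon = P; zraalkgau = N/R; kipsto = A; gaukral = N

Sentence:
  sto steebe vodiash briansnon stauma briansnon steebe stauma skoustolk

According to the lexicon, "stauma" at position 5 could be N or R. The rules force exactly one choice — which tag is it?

N

Candidates per position — 1:sto {D}; 2:steebe {N,A}; 3:vodiash {D}; 4:briansnon {P}; 5:stauma {N,R}; 6:briansnon {P}; 7:steebe {N,A}; 8:stauma {N,R}; 9:skoustolk {R}.
Position 2: A is ruled out by rule 4; that leaves N.
Position 5: R is ruled out by rule 1; that leaves N.
Position 7: N is ruled out by rule 3; that leaves A.
Position 8: R is ruled out by rule 1; that leaves N.
That leaves exactly one tagging: D N D P N P A N R.
Rule-by-rule: rule 1 satisfied; rule 2 satisfied; rule 3 satisfied; rule 4 satisfied; rule 5 satisfied.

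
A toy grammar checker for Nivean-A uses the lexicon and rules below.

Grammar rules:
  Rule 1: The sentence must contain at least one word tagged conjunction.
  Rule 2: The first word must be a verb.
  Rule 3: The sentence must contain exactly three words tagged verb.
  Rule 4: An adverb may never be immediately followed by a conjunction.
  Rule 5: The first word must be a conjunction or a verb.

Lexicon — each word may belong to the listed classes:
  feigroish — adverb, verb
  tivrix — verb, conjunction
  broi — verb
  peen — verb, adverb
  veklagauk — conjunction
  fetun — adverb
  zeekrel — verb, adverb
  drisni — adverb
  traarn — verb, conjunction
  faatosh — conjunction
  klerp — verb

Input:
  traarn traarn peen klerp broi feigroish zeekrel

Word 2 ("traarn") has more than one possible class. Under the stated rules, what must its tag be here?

conjunction

Candidates per position — 1:traarn {verb,conjunction}; 2:traarn {verb,conjunction}; 3:peen {verb,adverb}; 4:klerp {verb}; 5:broi {verb}; 6:feigroish {adverb,verb}; 7:zeekrel {verb,adverb}.
Position 1: conjunction is ruled out by rule 2; that leaves verb.
Position 2: verb is ruled out by rule 1; that leaves conjunction.
Position 3: verb is ruled out by rule 3; that leaves adverb.
Position 6: verb is ruled out by rule 3; that leaves adverb.
Position 7: verb is ruled out by rule 3; that leaves adverb.
So the tagging must be: verb conjunction adverb verb verb adverb adverb.
Check: rule 1 ✓; rule 2 ✓; rule 3 ✓; rule 4 ✓; rule 5 ✓.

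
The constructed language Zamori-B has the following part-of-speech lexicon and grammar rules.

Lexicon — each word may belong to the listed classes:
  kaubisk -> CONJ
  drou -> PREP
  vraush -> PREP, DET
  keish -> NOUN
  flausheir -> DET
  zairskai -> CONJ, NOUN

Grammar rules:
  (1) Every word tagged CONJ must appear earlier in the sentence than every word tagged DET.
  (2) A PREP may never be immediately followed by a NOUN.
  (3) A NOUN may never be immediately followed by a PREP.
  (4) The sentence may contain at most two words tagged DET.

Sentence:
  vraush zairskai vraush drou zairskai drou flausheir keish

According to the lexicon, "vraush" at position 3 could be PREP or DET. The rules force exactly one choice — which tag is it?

Candidates per position — 1:vraush {PREP,DET}; 2:zairskai {CONJ,NOUN}; 3:vraush {PREP,DET}; 4:drou {PREP}; 5:zairskai {CONJ,NOUN}; 6:drou {PREP}; 7:flausheir {DET}; 8:keish {NOUN}.
Position 5: tagging it NOUN would leave rule 2 unsatisfiable, so it must be CONJ.
Position 1: tagging it DET would leave rule 1 unsatisfiable, so it must be PREP.
Position 2: tagging it NOUN would leave rule 2 unsatisfiable, so it must be CONJ.
Position 3: tagging it DET would leave rule 1 unsatisfiable, so it must be PREP.
That leaves exactly one tagging: PREP CONJ PREP PREP CONJ PREP DET NOUN.
Check: rule 1 ok; rule 2 ok; rule 3 ok; rule 4 ok.

PREP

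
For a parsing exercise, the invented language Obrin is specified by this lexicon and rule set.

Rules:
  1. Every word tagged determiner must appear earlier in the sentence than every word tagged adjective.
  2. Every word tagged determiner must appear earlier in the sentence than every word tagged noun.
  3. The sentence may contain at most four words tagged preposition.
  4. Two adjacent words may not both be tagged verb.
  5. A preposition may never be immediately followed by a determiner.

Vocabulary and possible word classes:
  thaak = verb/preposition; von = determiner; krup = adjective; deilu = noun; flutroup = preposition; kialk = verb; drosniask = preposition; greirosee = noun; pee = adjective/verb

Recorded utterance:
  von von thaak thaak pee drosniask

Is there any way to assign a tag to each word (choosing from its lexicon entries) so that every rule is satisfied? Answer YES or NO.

Candidates per position — 1:von {determiner}; 2:von {determiner}; 3:thaak {verb,preposition}; 4:thaak {verb,preposition}; 5:pee {adjective,verb}; 6:drosniask {preposition}.
One satisfying assignment: determiner determiner preposition preposition verb preposition.
Checking: rule 1 holds; rule 2 holds; rule 3 holds; rule 4 holds; rule 5 holds.

YES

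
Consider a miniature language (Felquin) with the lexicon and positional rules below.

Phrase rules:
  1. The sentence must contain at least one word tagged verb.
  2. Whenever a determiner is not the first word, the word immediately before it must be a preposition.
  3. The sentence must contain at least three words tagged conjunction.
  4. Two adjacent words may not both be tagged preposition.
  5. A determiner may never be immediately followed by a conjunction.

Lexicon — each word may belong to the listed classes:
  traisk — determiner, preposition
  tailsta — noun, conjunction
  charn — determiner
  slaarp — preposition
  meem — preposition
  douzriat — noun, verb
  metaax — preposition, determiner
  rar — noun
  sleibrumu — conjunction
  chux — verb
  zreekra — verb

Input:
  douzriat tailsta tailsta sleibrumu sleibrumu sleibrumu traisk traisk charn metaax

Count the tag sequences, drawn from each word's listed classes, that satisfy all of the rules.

0

Candidates per position — 1:douzriat {noun,verb}; 2:tailsta {noun,conjunction}; 3:tailsta {noun,conjunction}; 4:sleibrumu {conjunction}; 5:sleibrumu {conjunction}; 6:sleibrumu {conjunction}; 7:traisk {determiner,preposition}; 8:traisk {determiner,preposition}; 9:charn {determiner}; 10:metaax {preposition,determiner}.
There are 64 candidate sequences in total.
Every candidate sequence violates at least one rule; no consistent tagging exists.
Count = 0.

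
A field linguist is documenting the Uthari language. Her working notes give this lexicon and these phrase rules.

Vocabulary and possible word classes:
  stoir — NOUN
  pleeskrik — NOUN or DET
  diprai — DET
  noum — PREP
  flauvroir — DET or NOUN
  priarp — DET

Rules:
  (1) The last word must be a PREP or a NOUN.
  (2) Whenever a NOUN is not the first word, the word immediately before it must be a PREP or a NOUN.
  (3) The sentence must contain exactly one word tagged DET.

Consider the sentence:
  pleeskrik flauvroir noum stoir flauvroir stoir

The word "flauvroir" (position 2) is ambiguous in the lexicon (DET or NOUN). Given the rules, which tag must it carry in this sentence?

DET

Candidates per position — 1:pleeskrik {NOUN,DET}; 2:flauvroir {DET,NOUN}; 3:noum {PREP}; 4:stoir {NOUN}; 5:flauvroir {DET,NOUN}; 6:stoir {NOUN}.
Position 5: tagging it DET would leave rule 2 unsatisfiable, so it must be NOUN.
Position 2: the remaining choice is settled jointly with positions 1 — only DET at position 2 is part of a tagging that satisfies every rule.
So the tagging must be: NOUN DET PREP NOUN NOUN NOUN.
Verifying each rule — rule 1 ✓; rule 2 ✓; rule 3 ✓.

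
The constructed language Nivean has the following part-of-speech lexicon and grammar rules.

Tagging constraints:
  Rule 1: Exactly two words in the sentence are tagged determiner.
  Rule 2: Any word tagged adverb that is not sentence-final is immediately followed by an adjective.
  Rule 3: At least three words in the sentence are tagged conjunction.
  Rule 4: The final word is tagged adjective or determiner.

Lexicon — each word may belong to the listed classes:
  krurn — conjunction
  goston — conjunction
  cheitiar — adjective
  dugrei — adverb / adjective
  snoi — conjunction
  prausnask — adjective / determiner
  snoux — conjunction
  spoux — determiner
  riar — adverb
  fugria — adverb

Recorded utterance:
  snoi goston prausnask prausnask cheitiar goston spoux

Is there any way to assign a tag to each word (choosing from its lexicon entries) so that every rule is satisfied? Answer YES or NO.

YES

Candidates per position — 1:snoi {conjunction}; 2:goston {conjunction}; 3:prausnask {adjective,determiner}; 4:prausnask {adjective,determiner}; 5:cheitiar {adjective}; 6:goston {conjunction}; 7:spoux {determiner}.
One satisfying assignment: conjunction conjunction adjective determiner adjective conjunction determiner.
Rule-by-rule: rule 1 ok; rule 2 ok; rule 3 ok; rule 4 ok.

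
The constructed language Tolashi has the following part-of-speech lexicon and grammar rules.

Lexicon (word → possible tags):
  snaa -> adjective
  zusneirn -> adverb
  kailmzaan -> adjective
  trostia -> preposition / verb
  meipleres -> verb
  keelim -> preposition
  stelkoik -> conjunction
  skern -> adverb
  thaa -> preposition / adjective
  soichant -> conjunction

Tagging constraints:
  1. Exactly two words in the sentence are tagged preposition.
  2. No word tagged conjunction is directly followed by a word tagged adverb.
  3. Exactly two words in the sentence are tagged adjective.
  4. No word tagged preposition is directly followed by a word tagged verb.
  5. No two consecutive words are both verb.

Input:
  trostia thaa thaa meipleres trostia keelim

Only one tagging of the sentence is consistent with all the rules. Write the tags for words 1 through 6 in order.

verb adjective adjective verb preposition preposition

Candidates per position — 1:trostia {preposition,verb}; 2:thaa {preposition,adjective}; 3:thaa {preposition,adjective}; 4:meipleres {verb}; 5:trostia {preposition,verb}; 6:keelim {preposition}.
At position 2, choosing preposition makes rule 3 impossible to satisfy; hence adjective.
At position 3, choosing preposition makes rule 3 impossible to satisfy; hence adjective.
At position 5, choosing verb makes rule 5 impossible to satisfy; hence preposition.
At position 1, choosing preposition makes rule 1 impossible to satisfy; hence verb.
That leaves exactly one tagging: verb adjective adjective verb preposition preposition.
Check: rule 1 ✓; rule 2 ✓; rule 3 ✓; rule 4 ✓; rule 5 ✓.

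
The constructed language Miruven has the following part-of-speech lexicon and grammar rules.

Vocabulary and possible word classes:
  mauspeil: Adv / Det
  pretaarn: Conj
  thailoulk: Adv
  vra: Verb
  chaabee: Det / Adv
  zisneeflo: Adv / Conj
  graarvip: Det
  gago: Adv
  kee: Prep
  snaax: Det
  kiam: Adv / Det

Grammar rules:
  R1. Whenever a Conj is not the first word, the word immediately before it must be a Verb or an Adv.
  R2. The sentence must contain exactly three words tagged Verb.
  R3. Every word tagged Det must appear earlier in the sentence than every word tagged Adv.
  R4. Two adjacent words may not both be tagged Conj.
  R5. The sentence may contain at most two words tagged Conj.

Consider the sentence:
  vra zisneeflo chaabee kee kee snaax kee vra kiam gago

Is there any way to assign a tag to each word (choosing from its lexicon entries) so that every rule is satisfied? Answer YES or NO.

NO

Candidates per position — 1:vra {Verb}; 2:zisneeflo {Adv,Conj}; 3:chaabee {Det,Adv}; 4:kee {Prep}; 5:kee {Prep}; 6:snaax {Det}; 7:kee {Prep}; 8:vra {Verb}; 9:kiam {Adv,Det}; 10:gago {Adv}.
Rule 2 cannot be satisfied by any choice of tags from the lexicon.
So there is no consistent tagging.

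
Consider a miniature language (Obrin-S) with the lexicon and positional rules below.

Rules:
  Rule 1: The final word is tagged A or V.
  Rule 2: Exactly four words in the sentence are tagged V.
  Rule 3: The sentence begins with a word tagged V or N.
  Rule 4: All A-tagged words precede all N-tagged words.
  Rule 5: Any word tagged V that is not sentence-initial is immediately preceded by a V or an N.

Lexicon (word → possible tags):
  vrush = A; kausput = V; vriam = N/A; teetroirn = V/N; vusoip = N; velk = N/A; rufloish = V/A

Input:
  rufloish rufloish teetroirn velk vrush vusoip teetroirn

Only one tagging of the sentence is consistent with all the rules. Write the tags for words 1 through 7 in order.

Candidates per position — 1:rufloish {V,A}; 2:rufloish {V,A}; 3:teetroirn {V,N}; 4:velk {N,A}; 5:vrush {A}; 6:vusoip {N}; 7:teetroirn {V,N}.
Position 1: tagging it A would leave rule 2 unsatisfiable, so it must be V.
Position 2: tagging it A would leave rule 2 unsatisfiable, so it must be V.
Position 3: tagging it N would leave rule 2 unsatisfiable, so it must be V.
Position 4: tagging it N would leave rule 4 unsatisfiable, so it must be A.
Position 7: tagging it N would leave rule 1 unsatisfiable, so it must be V.
That leaves exactly one tagging: V V V A A N V.
Verifying each rule — rule 1 ✓; rule 2 ✓; rule 3 ✓; rule 4 ✓; rule 5 ✓.

V V V A A N V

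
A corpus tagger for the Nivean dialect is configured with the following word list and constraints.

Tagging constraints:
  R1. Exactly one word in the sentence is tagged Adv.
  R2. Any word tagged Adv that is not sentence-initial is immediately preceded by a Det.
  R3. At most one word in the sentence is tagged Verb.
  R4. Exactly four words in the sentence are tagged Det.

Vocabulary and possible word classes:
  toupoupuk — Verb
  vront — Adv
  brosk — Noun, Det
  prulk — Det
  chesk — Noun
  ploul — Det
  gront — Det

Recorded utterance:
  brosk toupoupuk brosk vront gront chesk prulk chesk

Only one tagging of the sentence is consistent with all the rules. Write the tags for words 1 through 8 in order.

Candidates per position — 1:brosk {Noun,Det}; 2:toupoupuk {Verb}; 3:brosk {Noun,Det}; 4:vront {Adv}; 5:gront {Det}; 6:chesk {Noun}; 7:prulk {Det}; 8:chesk {Noun}.
At position 1, choosing Noun makes rule 4 impossible to satisfy; hence Det.
At position 3, choosing Noun makes rule 2 impossible to satisfy; hence Det.
The unique satisfying tagging is: Det Verb Det Adv Det Noun Det Noun.
Checking: rule 1 ok; rule 2 ok; rule 3 ok; rule 4 ok.

Det Verb Det Adv Det Noun Det Noun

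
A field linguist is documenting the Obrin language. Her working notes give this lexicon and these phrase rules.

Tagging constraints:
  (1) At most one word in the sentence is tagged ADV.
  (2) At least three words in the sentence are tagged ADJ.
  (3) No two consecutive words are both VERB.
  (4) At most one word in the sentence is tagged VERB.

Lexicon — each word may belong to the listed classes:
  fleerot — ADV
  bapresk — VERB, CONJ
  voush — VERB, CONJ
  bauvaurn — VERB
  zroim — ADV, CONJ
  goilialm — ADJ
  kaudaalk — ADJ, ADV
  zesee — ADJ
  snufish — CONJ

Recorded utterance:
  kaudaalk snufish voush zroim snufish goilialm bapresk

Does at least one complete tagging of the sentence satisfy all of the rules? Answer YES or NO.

NO

Candidates per position — 1:kaudaalk {ADJ,ADV}; 2:snufish {CONJ}; 3:voush {VERB,CONJ}; 4:zroim {ADV,CONJ}; 5:snufish {CONJ}; 6:goilialm {ADJ}; 7:bapresk {VERB,CONJ}.
Rule 2 cannot be satisfied by any choice of tags from the lexicon.
So there is no consistent tagging.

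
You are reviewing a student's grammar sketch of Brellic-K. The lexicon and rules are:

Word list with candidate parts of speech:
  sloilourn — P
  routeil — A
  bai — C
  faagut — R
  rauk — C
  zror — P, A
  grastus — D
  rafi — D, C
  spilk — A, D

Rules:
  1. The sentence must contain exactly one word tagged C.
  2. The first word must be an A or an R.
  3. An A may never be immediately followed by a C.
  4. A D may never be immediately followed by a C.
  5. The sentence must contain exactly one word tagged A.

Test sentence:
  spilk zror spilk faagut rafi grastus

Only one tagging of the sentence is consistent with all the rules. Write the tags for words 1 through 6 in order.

Candidates per position — 1:spilk {A,D}; 2:zror {P,A}; 3:spilk {A,D}; 4:faagut {R}; 5:rafi {D,C}; 6:grastus {D}.
Position 1: D is ruled out by rule 2; that leaves A.
Position 2: A is ruled out by rule 5; that leaves P.
Position 3: A is ruled out by rule 5; that leaves D.
Position 5: D is ruled out by rule 1; that leaves C.
So the tagging must be: A P D R C D.
Rule-by-rule: rule 1 satisfied; rule 2 satisfied; rule 3 satisfied; rule 4 satisfied; rule 5 satisfied.

A P D R C D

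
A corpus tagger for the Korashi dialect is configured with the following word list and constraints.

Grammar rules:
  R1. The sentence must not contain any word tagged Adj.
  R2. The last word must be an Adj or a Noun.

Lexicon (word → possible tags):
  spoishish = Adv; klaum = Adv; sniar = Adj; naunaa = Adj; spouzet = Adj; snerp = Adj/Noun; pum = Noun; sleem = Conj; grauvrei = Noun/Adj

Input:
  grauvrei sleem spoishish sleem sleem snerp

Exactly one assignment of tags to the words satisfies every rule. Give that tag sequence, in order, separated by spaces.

Noun Conj Adv Conj Conj Noun

Candidates per position — 1:grauvrei {Noun,Adj}; 2:sleem {Conj}; 3:spoishish {Adv}; 4:sleem {Conj}; 5:sleem {Conj}; 6:snerp {Adj,Noun}.
Word 1 cannot be Adj — rule 1 would then fail for every completion. It is Noun.
Word 6 cannot be Adj — rule 1 would then fail for every completion. It is Noun.
So the tagging must be: Noun Conj Adv Conj Conj Noun.
Rule-by-rule: rule 1 ✓; rule 2 ✓.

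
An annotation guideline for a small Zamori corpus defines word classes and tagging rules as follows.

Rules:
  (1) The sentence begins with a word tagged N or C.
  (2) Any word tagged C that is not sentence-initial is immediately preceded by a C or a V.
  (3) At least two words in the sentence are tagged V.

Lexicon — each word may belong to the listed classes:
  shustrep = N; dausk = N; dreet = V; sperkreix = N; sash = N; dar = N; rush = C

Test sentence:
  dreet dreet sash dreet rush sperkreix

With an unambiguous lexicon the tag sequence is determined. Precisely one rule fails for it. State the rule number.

Fixed tagging: V V N V C N.
Applying the rules: R1 fail, R2 pass, R3 pass.
Only rule 1 fails.

1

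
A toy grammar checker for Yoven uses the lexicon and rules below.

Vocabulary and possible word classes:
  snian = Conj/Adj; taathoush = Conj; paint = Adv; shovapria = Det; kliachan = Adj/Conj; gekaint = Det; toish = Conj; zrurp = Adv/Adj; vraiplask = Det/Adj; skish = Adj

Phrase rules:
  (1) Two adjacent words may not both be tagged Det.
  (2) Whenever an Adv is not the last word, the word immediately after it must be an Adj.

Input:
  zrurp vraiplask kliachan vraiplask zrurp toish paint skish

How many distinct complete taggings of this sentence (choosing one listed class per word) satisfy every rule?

Candidates per position — 1:zrurp {Adv,Adj}; 2:vraiplask {Det,Adj}; 3:kliachan {Adj,Conj}; 4:vraiplask {Det,Adj}; 5:zrurp {Adv,Adj}; 6:toish {Conj}; 7:paint {Adv}; 8:skish {Adj}.
There are 32 candidate sequences in total.
Checking each against the rules leaves 12 sequences.
Count = 12.

12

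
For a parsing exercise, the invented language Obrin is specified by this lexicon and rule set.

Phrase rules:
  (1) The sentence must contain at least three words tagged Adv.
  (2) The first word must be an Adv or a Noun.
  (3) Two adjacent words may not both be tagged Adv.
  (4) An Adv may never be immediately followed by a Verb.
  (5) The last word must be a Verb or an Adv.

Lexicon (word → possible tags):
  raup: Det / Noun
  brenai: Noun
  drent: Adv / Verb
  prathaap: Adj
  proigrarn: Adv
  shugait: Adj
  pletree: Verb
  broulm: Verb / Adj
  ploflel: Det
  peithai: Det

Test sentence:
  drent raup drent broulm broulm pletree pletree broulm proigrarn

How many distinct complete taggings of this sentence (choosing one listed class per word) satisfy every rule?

Candidates per position — 1:drent {Adv,Verb}; 2:raup {Det,Noun}; 3:drent {Adv,Verb}; 4:broulm {Verb,Adj}; 5:broulm {Verb,Adj}; 6:pletree {Verb}; 7:pletree {Verb}; 8:broulm {Verb,Adj}; 9:proigrarn {Adv}.
There are 64 candidate sequences in total.
Checking each against the rules leaves 8 sequences.
Count = 8.

8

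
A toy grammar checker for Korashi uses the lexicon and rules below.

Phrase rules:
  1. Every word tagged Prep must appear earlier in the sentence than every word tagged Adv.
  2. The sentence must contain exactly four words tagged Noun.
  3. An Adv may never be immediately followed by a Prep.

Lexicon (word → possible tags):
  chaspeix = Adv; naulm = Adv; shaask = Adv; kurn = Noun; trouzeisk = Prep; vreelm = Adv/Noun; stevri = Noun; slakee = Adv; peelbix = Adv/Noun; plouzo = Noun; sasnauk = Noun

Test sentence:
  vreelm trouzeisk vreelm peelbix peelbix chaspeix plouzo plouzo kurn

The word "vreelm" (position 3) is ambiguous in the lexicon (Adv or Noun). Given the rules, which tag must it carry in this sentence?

Candidates per position — 1:vreelm {Adv,Noun}; 2:trouzeisk {Prep}; 3:vreelm {Adv,Noun}; 4:peelbix {Adv,Noun}; 5:peelbix {Adv,Noun}; 6:chaspeix {Adv}; 7:plouzo {Noun}; 8:plouzo {Noun}; 9:kurn {Noun}.
Position 1: Adv is ruled out by rule 1; that leaves Noun.
Position 3: Noun is ruled out by rule 2; that leaves Adv.
Position 4: Noun is ruled out by rule 2; that leaves Adv.
Position 5: Noun is ruled out by rule 2; that leaves Adv.
The unique satisfying tagging is: Noun Prep Adv Adv Adv Adv Noun Noun Noun.
Check: rule 1 holds; rule 2 holds; rule 3 holds.

Adv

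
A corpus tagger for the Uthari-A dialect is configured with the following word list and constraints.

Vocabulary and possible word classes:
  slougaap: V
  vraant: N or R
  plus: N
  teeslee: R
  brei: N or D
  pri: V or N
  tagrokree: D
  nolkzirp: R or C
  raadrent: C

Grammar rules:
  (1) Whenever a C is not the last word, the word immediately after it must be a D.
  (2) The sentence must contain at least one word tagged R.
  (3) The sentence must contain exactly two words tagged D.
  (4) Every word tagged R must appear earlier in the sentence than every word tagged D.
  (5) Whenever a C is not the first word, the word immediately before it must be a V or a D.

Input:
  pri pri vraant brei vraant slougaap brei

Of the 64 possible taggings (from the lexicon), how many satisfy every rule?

4

Candidates per position — 1:pri {V,N}; 2:pri {V,N}; 3:vraant {N,R}; 4:brei {N,D}; 5:vraant {N,R}; 6:slougaap {V}; 7:brei {N,D}.
There are 64 candidate sequences in total.
The sequences that satisfy every rule: V V R D N V D; V N R D N V D; N V R D N V D; N N R D N V D.
Count = 4.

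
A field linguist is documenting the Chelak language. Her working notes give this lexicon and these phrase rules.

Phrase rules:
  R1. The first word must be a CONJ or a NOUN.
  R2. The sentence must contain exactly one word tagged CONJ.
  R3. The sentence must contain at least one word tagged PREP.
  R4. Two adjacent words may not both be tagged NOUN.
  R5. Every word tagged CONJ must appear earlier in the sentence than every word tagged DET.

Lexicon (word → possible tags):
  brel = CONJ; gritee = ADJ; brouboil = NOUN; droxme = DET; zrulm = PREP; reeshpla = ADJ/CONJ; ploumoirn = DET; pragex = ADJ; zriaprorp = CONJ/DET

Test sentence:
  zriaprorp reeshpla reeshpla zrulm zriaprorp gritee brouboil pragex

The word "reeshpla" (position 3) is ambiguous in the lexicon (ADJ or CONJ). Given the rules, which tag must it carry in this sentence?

ADJ

Candidates per position — 1:zriaprorp {CONJ,DET}; 2:reeshpla {ADJ,CONJ}; 3:reeshpla {ADJ,CONJ}; 4:zrulm {PREP}; 5:zriaprorp {CONJ,DET}; 6:gritee {ADJ}; 7:brouboil {NOUN}; 8:pragex {ADJ}.
Position 1: DET is ruled out by rule 1; that leaves CONJ.
Position 2: CONJ is ruled out by rule 2; that leaves ADJ.
Position 3: CONJ is ruled out by rule 2; that leaves ADJ.
Position 5: CONJ is ruled out by rule 2; that leaves DET.
The unique satisfying tagging is: CONJ ADJ ADJ PREP DET ADJ NOUN ADJ.
Check: rule 1 ✓; rule 2 ✓; rule 3 ✓; rule 4 ✓; rule 5 ✓.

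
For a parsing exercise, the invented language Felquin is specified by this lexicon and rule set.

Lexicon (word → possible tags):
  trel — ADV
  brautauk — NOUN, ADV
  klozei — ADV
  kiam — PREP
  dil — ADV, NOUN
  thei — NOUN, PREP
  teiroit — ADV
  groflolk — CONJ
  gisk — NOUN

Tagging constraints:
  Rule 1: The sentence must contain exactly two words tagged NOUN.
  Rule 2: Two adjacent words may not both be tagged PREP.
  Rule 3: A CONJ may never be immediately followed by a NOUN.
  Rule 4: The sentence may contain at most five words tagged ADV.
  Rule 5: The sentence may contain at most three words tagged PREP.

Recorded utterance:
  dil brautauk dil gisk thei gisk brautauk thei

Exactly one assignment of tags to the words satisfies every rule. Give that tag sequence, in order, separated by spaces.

Candidates per position — 1:dil {ADV,NOUN}; 2:brautauk {NOUN,ADV}; 3:dil {ADV,NOUN}; 4:gisk {NOUN}; 5:thei {NOUN,PREP}; 6:gisk {NOUN}; 7:brautauk {NOUN,ADV}; 8:thei {NOUN,PREP}.
At position 1, choosing NOUN makes rule 1 impossible to satisfy; hence ADV.
At position 2, choosing NOUN makes rule 1 impossible to satisfy; hence ADV.
At position 3, choosing NOUN makes rule 1 impossible to satisfy; hence ADV.
At position 5, choosing NOUN makes rule 1 impossible to satisfy; hence PREP.
At position 7, choosing NOUN makes rule 1 impossible to satisfy; hence ADV.
At position 8, choosing NOUN makes rule 1 impossible to satisfy; hence PREP.
That leaves exactly one tagging: ADV ADV ADV NOUN PREP NOUN ADV PREP.
Verifying each rule — rule 1 ✓; rule 2 ✓; rule 3 ✓; rule 4 ✓; rule 5 ✓.

ADV ADV ADV NOUN PREP NOUN ADV PREP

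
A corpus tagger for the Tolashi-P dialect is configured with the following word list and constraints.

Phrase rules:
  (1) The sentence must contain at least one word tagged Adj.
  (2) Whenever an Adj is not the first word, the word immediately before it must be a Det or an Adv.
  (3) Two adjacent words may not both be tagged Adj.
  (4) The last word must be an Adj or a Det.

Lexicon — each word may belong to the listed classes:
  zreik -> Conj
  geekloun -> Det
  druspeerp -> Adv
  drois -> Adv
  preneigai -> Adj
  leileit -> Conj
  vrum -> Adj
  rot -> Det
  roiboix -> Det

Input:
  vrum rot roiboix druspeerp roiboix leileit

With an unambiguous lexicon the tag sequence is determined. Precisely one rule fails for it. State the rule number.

Fixed tagging: Adj Det Det Adv Det Conj.
Applying the rules: R1 holds, R2 holds, R3 holds, R4 violated.
Only rule 4 fails.

4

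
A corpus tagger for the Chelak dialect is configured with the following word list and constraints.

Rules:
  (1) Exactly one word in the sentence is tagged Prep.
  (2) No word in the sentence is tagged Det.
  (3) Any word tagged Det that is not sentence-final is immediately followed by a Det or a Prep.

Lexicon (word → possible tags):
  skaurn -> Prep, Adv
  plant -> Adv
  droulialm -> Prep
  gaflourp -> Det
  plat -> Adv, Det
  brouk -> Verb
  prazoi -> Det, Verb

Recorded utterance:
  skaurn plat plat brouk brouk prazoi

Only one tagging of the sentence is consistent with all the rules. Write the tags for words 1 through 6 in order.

Prep Adv Adv Verb Verb Verb

Candidates per position — 1:skaurn {Prep,Adv}; 2:plat {Adv,Det}; 3:plat {Adv,Det}; 4:brouk {Verb}; 5:brouk {Verb}; 6:prazoi {Det,Verb}.
Position 1: tagging it Adv would leave rule 1 unsatisfiable, so it must be Prep.
Position 2: tagging it Det would leave rule 2 unsatisfiable, so it must be Adv.
Position 3: tagging it Det would leave rule 2 unsatisfiable, so it must be Adv.
Position 6: tagging it Det would leave rule 2 unsatisfiable, so it must be Verb.
The only consistent sequence is: Prep Adv Adv Verb Verb Verb.
Checking: rule 1 ✓; rule 2 ✓; rule 3 ✓.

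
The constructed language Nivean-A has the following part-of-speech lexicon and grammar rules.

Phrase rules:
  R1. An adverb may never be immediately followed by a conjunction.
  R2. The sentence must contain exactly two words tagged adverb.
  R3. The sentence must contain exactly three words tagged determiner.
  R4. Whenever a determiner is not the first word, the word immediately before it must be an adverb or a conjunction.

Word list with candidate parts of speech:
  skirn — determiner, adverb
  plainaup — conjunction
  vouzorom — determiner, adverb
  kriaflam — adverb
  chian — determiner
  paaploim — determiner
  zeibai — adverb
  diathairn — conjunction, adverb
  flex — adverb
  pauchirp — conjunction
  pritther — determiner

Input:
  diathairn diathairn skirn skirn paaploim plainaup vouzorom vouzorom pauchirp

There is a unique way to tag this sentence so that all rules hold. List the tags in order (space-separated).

conjunction conjunction determiner adverb determiner conjunction adverb determiner conjunction

Candidates per position — 1:diathairn {conjunction,adverb}; 2:diathairn {conjunction,adverb}; 3:skirn {determiner,adverb}; 4:skirn {determiner,adverb}; 5:paaploim {determiner}; 6:plainaup {conjunction}; 7:vouzorom {determiner,adverb}; 8:vouzorom {determiner,adverb}; 9:pauchirp {conjunction}.
At position 4, choosing determiner makes rule 4 impossible to satisfy; hence adverb.
At position 8, choosing adverb makes rule 1 impossible to satisfy; hence determiner.
At position 7, choosing determiner makes rule 4 impossible to satisfy; hence adverb.
At position 1, choosing adverb makes rule 2 impossible to satisfy; hence conjunction.
At position 2, choosing adverb makes rule 2 impossible to satisfy; hence conjunction.
At position 3, choosing adverb makes rule 2 impossible to satisfy; hence determiner.
The unique satisfying tagging is: conjunction conjunction determiner adverb determiner conjunction adverb determiner conjunction.
Check: rule 1 ok; rule 2 ok; rule 3 ok; rule 4 ok.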